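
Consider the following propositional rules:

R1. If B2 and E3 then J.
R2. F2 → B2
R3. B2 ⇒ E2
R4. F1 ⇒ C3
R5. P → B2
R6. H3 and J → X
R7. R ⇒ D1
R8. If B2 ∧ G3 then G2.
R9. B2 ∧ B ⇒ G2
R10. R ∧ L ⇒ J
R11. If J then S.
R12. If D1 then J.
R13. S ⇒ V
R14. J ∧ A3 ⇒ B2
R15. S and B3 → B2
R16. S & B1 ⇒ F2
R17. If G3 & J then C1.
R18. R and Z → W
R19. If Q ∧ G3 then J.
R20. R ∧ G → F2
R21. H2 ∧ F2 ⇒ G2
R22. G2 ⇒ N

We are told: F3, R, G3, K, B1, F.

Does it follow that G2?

Yes

D1  (by R7: R)
J  (by R12: D1)
S  (by R11: J)
F2  (by R16: S, B1)
B2  (by R2: F2)
G2  (by R8: B2, G3)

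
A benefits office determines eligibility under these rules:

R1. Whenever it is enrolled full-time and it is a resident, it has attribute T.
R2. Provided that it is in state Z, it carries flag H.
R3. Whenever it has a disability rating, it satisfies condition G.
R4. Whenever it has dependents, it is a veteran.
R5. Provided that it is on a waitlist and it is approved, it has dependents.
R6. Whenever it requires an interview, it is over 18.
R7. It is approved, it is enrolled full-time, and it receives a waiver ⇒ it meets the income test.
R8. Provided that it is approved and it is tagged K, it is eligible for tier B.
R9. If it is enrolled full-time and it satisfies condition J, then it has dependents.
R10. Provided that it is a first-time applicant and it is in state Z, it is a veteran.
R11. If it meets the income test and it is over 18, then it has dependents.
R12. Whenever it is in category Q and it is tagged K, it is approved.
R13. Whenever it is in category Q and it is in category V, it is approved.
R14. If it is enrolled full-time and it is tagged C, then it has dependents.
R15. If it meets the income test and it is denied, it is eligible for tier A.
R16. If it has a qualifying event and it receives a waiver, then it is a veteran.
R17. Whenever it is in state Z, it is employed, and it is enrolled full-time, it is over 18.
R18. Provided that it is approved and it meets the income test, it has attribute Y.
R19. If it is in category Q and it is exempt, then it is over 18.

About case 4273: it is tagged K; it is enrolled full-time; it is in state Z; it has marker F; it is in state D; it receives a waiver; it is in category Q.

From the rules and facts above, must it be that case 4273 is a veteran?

No

Forward chaining from the given facts derives: carries flag H, is approved, meets the income test, is eligible for tier B, has attribute Y.
Rules concluding "it is a veteran": R4 needs "it has dependents"; R10 needs "it is a first-time applicant"; R16 needs "it has a qualifying event" — none of these are established.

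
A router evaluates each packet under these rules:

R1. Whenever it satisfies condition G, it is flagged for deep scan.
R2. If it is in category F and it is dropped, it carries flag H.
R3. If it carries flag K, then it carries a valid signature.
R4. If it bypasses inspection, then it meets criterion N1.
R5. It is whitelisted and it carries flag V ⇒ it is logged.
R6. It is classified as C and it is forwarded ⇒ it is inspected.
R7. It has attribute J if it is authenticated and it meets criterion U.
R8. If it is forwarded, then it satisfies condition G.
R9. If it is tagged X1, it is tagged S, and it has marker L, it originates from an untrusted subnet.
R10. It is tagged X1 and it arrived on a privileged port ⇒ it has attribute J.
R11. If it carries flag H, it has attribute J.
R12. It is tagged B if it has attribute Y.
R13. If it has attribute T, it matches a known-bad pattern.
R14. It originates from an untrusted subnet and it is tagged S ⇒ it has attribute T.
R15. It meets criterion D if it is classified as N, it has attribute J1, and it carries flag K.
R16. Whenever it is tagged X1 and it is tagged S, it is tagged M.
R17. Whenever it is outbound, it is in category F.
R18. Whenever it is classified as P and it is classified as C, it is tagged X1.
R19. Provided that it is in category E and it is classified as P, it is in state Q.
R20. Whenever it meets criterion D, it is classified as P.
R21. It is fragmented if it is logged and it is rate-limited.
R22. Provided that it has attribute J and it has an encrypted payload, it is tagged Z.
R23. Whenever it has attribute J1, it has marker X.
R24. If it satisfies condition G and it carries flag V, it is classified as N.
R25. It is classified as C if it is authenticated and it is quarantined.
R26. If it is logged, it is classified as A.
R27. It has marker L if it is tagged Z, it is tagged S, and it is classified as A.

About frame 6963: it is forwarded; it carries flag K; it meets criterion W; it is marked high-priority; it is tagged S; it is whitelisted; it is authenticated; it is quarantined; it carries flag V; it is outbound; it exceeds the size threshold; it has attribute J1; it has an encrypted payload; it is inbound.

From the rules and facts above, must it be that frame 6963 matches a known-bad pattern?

Forward chaining from the given facts derives: carries a valid signature, is logged, satisfies condition G, is in category F, has marker X, is classified as N, is classified as C, is classified as A, is flagged for deep scan, is inspected, meets criterion D, is classified as P, is tagged X1, is tagged M.
The only rule concluding "it matches a known-bad pattern" is R13, which needs "it has attribute T"; that is never established.

No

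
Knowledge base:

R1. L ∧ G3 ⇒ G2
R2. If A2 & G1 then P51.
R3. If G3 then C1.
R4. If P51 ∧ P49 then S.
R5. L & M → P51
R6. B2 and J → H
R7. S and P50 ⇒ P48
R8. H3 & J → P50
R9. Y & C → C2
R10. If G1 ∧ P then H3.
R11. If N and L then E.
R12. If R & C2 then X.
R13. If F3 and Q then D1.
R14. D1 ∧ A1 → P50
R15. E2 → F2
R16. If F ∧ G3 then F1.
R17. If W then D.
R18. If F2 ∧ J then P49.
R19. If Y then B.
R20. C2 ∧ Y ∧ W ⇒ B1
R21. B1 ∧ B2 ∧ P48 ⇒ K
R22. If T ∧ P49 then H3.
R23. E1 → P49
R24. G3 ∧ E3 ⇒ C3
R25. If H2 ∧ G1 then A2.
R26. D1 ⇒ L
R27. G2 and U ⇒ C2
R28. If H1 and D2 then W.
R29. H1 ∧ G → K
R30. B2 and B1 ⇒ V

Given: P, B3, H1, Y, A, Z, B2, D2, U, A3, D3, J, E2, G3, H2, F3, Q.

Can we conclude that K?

Forward chaining from the given facts derives: C1, H, D1, F2, P49, B, L, W, G2, D, C2, B1, V.
Rules concluding K: R21 needs P48; R29 needs G — none of these are established.

No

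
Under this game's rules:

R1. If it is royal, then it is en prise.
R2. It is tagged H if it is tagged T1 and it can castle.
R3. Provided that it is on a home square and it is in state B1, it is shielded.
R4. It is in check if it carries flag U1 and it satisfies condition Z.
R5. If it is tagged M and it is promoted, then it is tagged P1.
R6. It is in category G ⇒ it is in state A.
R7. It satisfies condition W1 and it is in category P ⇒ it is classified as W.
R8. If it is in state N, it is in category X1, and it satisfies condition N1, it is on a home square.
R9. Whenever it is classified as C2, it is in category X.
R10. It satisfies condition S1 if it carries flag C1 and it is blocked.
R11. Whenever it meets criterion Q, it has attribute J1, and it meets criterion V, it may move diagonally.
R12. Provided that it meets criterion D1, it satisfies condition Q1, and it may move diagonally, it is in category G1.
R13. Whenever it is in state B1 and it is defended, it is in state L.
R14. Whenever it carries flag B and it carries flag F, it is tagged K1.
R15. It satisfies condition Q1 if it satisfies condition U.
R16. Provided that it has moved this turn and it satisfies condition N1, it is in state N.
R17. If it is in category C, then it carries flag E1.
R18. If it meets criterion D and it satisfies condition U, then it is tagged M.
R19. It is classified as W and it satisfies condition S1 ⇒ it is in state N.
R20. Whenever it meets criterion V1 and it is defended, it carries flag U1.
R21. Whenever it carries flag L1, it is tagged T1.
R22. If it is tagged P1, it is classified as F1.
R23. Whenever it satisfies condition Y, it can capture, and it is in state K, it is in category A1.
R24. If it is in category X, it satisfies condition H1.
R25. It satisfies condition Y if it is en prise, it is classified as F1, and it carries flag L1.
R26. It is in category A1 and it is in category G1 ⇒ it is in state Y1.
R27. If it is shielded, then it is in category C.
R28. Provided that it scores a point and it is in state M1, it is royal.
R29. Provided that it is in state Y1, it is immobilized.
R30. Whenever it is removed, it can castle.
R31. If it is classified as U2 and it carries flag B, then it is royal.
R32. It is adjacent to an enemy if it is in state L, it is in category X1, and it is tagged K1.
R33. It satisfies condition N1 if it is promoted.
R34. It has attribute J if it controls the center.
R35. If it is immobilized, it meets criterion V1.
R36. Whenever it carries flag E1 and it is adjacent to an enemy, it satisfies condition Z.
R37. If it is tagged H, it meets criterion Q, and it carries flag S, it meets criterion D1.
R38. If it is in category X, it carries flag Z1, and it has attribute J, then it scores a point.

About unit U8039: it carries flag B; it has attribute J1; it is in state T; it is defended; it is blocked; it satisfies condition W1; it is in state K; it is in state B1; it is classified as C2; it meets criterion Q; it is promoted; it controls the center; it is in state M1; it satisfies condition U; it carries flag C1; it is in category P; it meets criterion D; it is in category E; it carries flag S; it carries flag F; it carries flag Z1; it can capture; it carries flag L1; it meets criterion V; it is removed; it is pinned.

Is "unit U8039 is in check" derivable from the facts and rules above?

Forward chaining from the given facts derives: is classified as W, is in category X, satisfies condition S1, may move diagonally, is in state L, is tagged K1, satisfies condition Q1, is tagged M, is in state N, is tagged T1, satisfies condition H1, can castle, satisfies condition N1, has attribute J, scores a point, is tagged H, is tagged P1, is classified as F1, is royal, meets criterion D1, is en prise, is in category G1, satisfies condition Y, is in category A1, is in state Y1, is immobilized, meets criterion V1, carries flag U1.
The only rule concluding "it is in check" is R4, which needs "it satisfies condition Z"; that is never established.

No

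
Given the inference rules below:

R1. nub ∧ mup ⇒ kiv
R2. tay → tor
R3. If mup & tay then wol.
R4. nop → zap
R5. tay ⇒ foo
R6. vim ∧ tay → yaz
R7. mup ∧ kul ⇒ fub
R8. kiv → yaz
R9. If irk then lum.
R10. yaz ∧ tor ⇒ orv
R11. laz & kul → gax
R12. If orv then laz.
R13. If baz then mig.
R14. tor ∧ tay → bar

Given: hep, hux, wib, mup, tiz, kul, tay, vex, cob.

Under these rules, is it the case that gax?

Forward chaining from the given facts derives: tor, wol, foo, fub, bar.
The only rule concluding gax is R11, which needs laz; that is never established.

No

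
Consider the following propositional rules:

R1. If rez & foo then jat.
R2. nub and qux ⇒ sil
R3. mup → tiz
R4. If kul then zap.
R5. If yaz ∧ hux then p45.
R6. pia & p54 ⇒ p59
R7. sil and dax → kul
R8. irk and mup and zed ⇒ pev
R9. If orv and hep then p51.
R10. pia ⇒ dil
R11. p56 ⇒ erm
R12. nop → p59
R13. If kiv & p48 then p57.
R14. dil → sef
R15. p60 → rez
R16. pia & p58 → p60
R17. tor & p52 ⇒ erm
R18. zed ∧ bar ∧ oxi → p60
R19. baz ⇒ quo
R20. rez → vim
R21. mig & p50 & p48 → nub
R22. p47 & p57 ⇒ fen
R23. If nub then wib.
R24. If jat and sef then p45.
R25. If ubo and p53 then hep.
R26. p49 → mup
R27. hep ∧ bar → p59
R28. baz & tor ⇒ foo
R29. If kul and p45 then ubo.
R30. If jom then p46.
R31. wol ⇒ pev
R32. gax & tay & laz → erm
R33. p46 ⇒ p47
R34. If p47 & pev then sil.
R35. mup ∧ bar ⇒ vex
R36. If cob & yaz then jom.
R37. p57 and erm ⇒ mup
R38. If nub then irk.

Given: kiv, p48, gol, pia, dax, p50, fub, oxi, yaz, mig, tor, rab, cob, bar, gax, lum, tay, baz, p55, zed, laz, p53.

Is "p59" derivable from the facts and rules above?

Yes

dil  (by R10: pia)
p57  (by R13: kiv, p48)
sef  (by R14: dil)
p60  (by R18: zed, bar, oxi)
nub  (by R21: mig, p50, p48)
foo  (by R28: baz, tor)
erm  (by R32: gax, tay, laz)
jom  (by R36: cob, yaz)
mup  (by R37: p57, erm)
irk  (by R38: nub)
pev  (by R8: irk, mup, zed)
rez  (by R15: p60)
p46  (by R30: jom)
p47  (by R33: p46)
sil  (by R34: p47, pev)
jat  (by R1: rez, foo)
kul  (by R7: sil, dax)
p45  (by R24: jat, sef)
ubo  (by R29: kul, p45)
hep  (by R25: ubo, p53)
p59  (by R27: hep, bar)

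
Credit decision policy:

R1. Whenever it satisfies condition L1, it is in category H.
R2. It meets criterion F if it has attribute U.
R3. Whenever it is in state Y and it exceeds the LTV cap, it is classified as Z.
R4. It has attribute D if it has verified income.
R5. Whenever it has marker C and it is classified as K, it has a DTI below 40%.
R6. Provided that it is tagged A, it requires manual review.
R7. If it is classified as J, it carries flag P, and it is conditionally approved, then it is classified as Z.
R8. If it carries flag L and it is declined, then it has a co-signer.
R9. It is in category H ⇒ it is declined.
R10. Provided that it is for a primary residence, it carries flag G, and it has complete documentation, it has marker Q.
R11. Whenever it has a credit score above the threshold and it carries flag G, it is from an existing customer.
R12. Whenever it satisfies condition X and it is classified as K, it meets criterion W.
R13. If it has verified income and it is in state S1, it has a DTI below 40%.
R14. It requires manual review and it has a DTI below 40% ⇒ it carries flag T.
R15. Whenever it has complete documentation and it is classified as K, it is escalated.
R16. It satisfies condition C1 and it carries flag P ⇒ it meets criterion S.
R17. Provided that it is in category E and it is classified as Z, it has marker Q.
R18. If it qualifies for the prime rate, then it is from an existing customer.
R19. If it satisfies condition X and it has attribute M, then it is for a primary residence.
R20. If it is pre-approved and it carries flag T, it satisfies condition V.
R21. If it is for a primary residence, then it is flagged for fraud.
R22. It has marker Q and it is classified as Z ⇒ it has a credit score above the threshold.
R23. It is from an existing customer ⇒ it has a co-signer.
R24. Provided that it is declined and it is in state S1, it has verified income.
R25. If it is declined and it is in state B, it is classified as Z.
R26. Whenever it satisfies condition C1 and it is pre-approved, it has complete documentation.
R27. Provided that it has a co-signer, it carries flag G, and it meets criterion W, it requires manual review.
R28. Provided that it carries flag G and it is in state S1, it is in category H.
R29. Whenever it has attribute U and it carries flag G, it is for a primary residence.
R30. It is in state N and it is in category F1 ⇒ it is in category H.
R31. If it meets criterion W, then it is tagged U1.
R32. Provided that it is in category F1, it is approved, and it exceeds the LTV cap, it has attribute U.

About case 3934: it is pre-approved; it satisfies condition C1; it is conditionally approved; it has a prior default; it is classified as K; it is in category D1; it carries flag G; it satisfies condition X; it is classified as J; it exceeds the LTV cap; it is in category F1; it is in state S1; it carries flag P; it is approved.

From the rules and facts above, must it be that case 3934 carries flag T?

Yes

By R7 (it is classified as J, it carries flag P, it is conditionally approved): it is classified as Z.
By R12 (it satisfies condition X, it is classified as K): it meets criterion W.
By R26 (it satisfies condition C1, it is pre-approved): it has complete documentation.
By R28 (it carries flag G, it is in state S1): it is in category H.
By R32 (it is in category F1, it is approved, it exceeds the LTV cap): it has attribute U.
By R9 (it is in category H): it is declined.
By R24 (it is declined, it is in state S1): it has verified income.
By R29 (it has attribute U, it carries flag G): it is for a primary residence.
By R10 (it is for a primary residence, it carries flag G, it has complete documentation): it has marker Q.
By R13 (it has verified income, it is in state S1): it has a DTI below 40%.
By R22 (it has marker Q, it is classified as Z): it has a credit score above the threshold.
By R11 (it has a credit score above the threshold, it carries flag G): it is from an existing customer.
By R23 (it is from an existing customer): it has a co-signer.
By R27 (it has a co-signer, it carries flag G, it meets criterion W): it requires manual review.
By R14 (it requires manual review, it has a DTI below 40%): it carries flag T.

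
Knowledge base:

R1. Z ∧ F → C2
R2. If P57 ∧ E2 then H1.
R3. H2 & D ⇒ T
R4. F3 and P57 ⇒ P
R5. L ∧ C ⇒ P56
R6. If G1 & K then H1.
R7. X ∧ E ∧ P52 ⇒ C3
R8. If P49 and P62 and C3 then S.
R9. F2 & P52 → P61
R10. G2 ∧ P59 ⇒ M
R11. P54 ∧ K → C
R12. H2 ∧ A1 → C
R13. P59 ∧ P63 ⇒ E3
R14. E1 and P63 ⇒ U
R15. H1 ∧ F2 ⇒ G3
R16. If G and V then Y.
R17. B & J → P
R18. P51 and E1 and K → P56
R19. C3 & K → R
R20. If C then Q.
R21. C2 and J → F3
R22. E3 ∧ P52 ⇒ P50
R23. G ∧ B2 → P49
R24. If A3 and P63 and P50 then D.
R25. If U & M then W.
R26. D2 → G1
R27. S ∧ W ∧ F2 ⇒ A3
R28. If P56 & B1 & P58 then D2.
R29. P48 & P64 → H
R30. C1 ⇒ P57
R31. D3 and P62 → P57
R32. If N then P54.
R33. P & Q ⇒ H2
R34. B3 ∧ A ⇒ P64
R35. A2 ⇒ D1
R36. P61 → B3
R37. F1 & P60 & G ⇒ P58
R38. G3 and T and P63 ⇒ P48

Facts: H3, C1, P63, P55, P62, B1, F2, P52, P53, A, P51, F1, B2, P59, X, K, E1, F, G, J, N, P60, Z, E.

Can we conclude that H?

No

Forward chaining from the given facts derives: C2, C3, P61, E3, U, P56, R, F3, P50, P49, P57, P54, B3, P58, P, S, C, Q, D2, H2, P64, G1, H1, G3.
The only rule concluding H is R29, which needs P48; that is never established.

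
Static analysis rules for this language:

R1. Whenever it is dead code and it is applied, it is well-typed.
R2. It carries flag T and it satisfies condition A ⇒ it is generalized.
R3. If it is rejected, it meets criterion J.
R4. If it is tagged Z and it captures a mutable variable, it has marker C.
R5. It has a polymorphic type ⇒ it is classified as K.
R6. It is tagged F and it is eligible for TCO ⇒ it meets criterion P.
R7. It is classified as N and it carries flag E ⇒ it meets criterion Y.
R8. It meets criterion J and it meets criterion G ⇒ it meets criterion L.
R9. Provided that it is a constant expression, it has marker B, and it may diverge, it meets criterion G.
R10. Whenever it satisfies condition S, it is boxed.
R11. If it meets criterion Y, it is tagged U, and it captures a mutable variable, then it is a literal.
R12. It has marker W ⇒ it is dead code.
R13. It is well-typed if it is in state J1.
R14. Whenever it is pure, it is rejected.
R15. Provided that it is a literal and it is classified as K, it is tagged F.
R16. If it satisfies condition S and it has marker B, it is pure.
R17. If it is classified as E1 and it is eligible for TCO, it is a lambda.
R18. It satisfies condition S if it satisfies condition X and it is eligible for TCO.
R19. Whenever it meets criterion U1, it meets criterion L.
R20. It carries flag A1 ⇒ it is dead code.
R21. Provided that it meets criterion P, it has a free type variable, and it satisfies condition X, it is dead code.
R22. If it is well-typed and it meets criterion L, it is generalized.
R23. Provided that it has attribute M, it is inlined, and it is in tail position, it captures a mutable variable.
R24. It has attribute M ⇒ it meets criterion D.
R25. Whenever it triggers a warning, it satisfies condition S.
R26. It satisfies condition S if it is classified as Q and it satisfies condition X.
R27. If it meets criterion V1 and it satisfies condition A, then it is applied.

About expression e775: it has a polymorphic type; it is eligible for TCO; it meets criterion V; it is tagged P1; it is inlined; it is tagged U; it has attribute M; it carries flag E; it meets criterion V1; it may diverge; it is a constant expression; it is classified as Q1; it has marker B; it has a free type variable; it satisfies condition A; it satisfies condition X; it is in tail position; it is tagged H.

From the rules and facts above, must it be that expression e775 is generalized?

No

Forward chaining from the given facts derives: is classified as K, meets criterion G, satisfies condition S, captures a mutable variable, meets criterion D, is applied, is boxed, is pure, is rejected, meets criterion J, meets criterion L.
Rules concluding "it is generalized": R2 needs "it carries flag T"; R22 needs "it is well-typed" — none of these are established.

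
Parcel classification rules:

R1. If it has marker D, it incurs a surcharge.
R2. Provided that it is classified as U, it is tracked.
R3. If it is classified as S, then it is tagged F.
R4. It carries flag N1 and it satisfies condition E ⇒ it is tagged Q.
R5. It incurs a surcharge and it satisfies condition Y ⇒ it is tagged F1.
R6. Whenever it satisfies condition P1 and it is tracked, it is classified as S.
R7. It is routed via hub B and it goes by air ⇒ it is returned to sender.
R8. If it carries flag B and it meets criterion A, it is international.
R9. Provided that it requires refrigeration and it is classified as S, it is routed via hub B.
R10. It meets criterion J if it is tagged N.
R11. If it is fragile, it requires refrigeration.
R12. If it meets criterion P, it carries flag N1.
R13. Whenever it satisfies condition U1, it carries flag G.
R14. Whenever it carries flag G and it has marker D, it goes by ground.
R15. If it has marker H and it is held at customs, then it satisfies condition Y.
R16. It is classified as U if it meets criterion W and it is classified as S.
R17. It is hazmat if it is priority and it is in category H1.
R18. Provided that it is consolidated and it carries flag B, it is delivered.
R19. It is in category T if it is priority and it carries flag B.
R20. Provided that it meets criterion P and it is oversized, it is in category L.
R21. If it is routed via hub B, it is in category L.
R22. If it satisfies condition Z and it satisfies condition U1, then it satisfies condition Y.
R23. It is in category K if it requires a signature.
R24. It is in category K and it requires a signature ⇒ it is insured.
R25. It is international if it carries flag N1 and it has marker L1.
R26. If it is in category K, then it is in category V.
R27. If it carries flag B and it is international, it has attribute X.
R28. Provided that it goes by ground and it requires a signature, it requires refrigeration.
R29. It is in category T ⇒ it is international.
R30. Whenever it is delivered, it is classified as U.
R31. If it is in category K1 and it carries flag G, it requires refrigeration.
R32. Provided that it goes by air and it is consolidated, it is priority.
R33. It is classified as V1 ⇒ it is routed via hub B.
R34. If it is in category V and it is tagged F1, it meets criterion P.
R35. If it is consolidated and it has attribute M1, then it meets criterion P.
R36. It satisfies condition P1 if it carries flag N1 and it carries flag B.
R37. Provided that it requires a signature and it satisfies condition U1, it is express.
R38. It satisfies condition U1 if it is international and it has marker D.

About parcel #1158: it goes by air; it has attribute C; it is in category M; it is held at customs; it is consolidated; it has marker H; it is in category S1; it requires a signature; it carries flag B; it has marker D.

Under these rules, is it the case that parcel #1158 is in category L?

Yes

By R1 (it has marker D): it incurs a surcharge.
By R15 (it has marker H, it is held at customs): it satisfies condition Y.
By R18 (it is consolidated, it carries flag B): it is delivered.
By R23 (it requires a signature): it is in category K.
By R26 (it is in category K): it is in category V.
By R30 (it is delivered): it is classified as U.
By R32 (it goes by air, it is consolidated): it is priority.
By R2 (it is classified as U): it is tracked.
By R5 (it incurs a surcharge, it satisfies condition Y): it is tagged F1.
By R19 (it is priority, it carries flag B): it is in category T.
By R29 (it is in category T): it is international.
By R34 (it is in category V, it is tagged F1): it meets criterion P.
By R38 (it is international, it has marker D): it satisfies condition U1.
By R12 (it meets criterion P): it carries flag N1.
By R13 (it satisfies condition U1): it carries flag G.
By R14 (it carries flag G, it has marker D): it goes by ground.
By R28 (it goes by ground, it requires a signature): it requires refrigeration.
By R36 (it carries flag N1, it carries flag B): it satisfies condition P1.
By R6 (it satisfies condition P1, it is tracked): it is classified as S.
By R9 (it requires refrigeration, it is classified as S): it is routed via hub B.
By R21 (it is routed via hub B): it is in category L.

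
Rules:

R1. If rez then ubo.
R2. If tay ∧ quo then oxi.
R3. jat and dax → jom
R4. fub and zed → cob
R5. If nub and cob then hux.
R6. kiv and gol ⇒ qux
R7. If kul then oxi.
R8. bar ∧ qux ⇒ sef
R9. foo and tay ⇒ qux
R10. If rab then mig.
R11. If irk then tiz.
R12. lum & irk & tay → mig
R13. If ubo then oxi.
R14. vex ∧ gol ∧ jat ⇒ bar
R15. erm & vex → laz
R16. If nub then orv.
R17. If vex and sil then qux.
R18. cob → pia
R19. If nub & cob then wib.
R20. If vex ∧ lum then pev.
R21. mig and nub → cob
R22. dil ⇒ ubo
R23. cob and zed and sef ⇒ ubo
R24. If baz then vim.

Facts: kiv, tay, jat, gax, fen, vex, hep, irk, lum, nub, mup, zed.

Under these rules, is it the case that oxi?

No

Forward chaining from the given facts derives: tiz, mig, orv, pev, cob, hux, pia, wib.
Rules concluding oxi: R2 needs quo; R7 needs kul; R13 needs ubo — none of these are established.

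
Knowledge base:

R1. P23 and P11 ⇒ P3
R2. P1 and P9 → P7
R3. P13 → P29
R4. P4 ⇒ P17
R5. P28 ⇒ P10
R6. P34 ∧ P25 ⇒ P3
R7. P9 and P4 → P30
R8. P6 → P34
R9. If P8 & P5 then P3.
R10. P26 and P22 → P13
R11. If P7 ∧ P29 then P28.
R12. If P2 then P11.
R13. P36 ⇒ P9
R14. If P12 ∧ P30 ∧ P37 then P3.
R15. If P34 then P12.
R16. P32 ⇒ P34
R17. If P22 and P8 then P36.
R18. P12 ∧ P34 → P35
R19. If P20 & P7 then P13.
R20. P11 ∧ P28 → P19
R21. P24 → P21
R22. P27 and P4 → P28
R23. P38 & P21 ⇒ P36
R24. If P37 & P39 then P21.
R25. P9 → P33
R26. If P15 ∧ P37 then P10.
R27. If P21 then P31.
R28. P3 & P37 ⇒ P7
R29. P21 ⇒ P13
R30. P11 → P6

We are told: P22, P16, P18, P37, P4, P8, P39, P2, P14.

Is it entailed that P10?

P11  (by R12: P2)
P36  (by R17: P22, P8)
P21  (by R24: P37, P39)
P13  (by R29: P21)
P6  (by R30: P11)
P29  (by R3: P13)
P34  (by R8: P6)
P9  (by R13: P36)
P12  (by R15: P34)
P30  (by R7: P9, P4)
P3  (by R14: P12, P30, P37)
P7  (by R28: P3, P37)
P28  (by R11: P7, P29)
P10  (by R5: P28)

Yes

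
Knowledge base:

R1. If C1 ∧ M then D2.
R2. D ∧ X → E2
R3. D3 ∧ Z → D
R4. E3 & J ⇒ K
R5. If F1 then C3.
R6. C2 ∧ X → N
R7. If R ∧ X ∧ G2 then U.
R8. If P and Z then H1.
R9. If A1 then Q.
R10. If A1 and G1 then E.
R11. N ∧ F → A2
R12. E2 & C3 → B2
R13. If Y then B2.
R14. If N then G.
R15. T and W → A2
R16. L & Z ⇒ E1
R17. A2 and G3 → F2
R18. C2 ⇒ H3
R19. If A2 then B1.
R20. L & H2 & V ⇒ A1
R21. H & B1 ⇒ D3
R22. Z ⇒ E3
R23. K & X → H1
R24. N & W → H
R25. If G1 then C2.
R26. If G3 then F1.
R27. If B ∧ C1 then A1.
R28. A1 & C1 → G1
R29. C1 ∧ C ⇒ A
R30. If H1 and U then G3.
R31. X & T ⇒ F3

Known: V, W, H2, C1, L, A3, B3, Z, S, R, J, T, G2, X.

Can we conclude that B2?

Yes

U  (by R7: R, X, G2)
A2  (by R15: T, W)
B1  (by R19: A2)
A1  (by R20: L, H2, V)
E3  (by R22: Z)
G1  (by R28: A1, C1)
K  (by R4: E3, J)
H1  (by R23: K, X)
C2  (by R25: G1)
G3  (by R30: H1, U)
N  (by R6: C2, X)
H  (by R24: N, W)
F1  (by R26: G3)
C3  (by R5: F1)
D3  (by R21: H, B1)
D  (by R3: D3, Z)
E2  (by R2: D, X)
B2  (by R12: E2, C3)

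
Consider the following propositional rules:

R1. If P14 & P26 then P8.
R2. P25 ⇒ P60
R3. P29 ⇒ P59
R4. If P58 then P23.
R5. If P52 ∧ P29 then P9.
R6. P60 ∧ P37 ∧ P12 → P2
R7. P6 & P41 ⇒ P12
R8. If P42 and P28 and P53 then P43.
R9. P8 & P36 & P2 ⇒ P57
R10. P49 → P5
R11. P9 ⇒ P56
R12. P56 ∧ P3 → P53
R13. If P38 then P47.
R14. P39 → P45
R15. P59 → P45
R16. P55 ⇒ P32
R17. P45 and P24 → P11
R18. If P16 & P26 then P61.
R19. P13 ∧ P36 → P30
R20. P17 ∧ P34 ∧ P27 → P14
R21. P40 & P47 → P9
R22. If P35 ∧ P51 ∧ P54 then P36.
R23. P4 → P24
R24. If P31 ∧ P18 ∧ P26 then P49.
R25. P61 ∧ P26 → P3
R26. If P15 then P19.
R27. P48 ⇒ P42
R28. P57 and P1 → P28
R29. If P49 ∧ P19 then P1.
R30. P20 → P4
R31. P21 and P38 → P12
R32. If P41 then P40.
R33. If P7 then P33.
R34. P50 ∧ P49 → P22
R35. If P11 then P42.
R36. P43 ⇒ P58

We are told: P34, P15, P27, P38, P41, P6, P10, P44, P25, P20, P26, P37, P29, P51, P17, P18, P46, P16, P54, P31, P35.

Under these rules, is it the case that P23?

P60  (by R2: P25)
P59  (by R3: P29)
P12  (by R7: P6, P41)
P47  (by R13: P38)
P45  (by R15: P59)
P61  (by R18: P16, P26)
P14  (by R20: P17, P34, P27)
P36  (by R22: P35, P51, P54)
P49  (by R24: P31, P18, P26)
P3  (by R25: P61, P26)
P19  (by R26: P15)
P1  (by R29: P49, P19)
P4  (by R30: P20)
P40  (by R32: P41)
P8  (by R1: P14, P26)
P2  (by R6: P60, P37, P12)
P57  (by R9: P8, P36, P2)
P9  (by R21: P40, P47)
P24  (by R23: P4)
P28  (by R28: P57, P1)
P56  (by R11: P9)
P53  (by R12: P56, P3)
P11  (by R17: P45, P24)
P42  (by R35: P11)
P43  (by R8: P42, P28, P53)
P58  (by R36: P43)
P23  (by R4: P58)

Yes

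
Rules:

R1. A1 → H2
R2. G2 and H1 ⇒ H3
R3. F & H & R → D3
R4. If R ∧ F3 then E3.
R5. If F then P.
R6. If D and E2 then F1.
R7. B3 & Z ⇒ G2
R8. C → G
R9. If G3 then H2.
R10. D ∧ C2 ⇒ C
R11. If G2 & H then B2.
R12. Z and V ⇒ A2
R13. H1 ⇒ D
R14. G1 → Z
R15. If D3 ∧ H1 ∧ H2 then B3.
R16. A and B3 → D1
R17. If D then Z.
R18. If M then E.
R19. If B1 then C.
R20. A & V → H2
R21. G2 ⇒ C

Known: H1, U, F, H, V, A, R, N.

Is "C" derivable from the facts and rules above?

D3  (by R3: F, H, R)
D  (by R13: H1)
Z  (by R17: D)
H2  (by R20: A, V)
B3  (by R15: D3, H1, H2)
G2  (by R7: B3, Z)
C  (by R21: G2)

Yes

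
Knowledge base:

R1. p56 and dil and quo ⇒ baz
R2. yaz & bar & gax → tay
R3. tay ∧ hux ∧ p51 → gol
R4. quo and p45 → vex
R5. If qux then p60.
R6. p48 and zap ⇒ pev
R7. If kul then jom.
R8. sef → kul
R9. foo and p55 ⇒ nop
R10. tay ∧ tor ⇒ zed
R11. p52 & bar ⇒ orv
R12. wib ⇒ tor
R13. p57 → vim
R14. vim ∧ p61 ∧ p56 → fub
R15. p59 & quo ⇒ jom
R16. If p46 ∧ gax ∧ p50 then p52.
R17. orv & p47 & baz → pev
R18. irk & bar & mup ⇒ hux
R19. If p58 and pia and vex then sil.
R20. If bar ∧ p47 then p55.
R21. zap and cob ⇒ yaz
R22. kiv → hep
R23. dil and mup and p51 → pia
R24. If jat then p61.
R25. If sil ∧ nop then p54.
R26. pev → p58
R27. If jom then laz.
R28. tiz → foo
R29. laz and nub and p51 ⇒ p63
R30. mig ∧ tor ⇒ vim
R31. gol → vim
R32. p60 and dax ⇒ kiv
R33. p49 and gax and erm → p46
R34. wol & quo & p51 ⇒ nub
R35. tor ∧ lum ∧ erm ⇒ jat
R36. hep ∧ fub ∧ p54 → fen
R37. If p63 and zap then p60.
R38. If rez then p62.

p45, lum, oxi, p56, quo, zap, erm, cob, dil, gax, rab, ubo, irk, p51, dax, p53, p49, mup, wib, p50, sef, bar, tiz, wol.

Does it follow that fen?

No

Forward chaining from the given facts derives: baz, vex, kul, tor, hux, yaz, pia, foo, p46, nub, jat, tay, gol, jom, zed, p52, p61, laz, p63, vim, p60, orv, fub, kiv, hep.
The only rule concluding fen is R36, which needs p54; that is never established.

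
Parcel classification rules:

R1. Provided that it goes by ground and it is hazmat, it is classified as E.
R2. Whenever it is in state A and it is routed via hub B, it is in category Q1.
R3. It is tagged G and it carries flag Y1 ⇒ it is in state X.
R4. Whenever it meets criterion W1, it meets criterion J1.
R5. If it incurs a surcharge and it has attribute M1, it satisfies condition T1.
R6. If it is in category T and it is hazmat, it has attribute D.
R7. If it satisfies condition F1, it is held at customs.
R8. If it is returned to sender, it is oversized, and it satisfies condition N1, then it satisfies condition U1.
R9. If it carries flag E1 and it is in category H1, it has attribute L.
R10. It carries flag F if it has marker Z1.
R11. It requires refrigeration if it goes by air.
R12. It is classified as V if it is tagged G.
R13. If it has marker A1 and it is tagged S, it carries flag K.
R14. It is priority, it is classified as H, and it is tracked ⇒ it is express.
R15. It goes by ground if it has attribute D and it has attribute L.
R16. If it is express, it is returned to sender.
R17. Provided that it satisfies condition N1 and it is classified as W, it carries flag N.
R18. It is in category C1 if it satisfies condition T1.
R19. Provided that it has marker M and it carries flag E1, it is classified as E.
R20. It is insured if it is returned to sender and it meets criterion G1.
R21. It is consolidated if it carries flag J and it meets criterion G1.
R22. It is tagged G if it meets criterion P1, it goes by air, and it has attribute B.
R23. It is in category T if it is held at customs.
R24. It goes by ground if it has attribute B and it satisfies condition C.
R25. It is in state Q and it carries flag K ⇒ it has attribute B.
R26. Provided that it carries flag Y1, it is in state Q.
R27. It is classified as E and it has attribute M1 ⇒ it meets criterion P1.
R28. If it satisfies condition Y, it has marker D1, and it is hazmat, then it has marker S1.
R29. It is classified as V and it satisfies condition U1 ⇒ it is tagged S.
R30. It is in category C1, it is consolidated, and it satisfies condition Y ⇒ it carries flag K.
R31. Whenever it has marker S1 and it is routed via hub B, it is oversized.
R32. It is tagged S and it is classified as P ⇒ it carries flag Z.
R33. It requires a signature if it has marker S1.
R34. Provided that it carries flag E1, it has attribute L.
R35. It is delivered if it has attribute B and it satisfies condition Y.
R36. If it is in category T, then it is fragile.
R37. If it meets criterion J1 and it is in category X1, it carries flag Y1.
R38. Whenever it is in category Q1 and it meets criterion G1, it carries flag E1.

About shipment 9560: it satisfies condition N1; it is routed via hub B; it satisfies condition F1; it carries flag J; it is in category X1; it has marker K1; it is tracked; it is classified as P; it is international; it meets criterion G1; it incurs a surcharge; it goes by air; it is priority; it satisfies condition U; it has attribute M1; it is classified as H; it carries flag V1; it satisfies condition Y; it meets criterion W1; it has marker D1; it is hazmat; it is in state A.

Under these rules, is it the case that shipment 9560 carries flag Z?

Yes

By R2 (it is in state A, it is routed via hub B): it is in category Q1.
By R4 (it meets criterion W1): it meets criterion J1.
By R5 (it incurs a surcharge, it has attribute M1): it satisfies condition T1.
By R7 (it satisfies condition F1): it is held at customs.
By R14 (it is priority, it is classified as H, it is tracked): it is express.
By R16 (it is express): it is returned to sender.
By R18 (it satisfies condition T1): it is in category C1.
By R21 (it carries flag J, it meets criterion G1): it is consolidated.
By R23 (it is held at customs): it is in category T.
By R28 (it satisfies condition Y, it has marker D1, it is hazmat): it has marker S1.
By R30 (it is in category C1, it is consolidated, it satisfies condition Y): it carries flag K.
By R31 (it has marker S1, it is routed via hub B): it is oversized.
By R37 (it meets criterion J1, it is in category X1): it carries flag Y1.
By R38 (it is in category Q1, it meets criterion G1): it carries flag E1.
By R6 (it is in category T, it is hazmat): it has attribute D.
By R8 (it is returned to sender, it is oversized, it satisfies condition N1): it satisfies condition U1.
By R26 (it carries flag Y1): it is in state Q.
By R34 (it carries flag E1): it has attribute L.
By R15 (it has attribute D, it has attribute L): it goes by ground.
By R25 (it is in state Q, it carries flag K): it has attribute B.
By R1 (it goes by ground, it is hazmat): it is classified as E.
By R27 (it is classified as E, it has attribute M1): it meets criterion P1.
By R22 (it meets criterion P1, it goes by air, it has attribute B): it is tagged G.
By R12 (it is tagged G): it is classified as V.
By R29 (it is classified as V, it satisfies condition U1): it is tagged S.
By R32 (it is tagged S, it is classified as P): it carries flag Z.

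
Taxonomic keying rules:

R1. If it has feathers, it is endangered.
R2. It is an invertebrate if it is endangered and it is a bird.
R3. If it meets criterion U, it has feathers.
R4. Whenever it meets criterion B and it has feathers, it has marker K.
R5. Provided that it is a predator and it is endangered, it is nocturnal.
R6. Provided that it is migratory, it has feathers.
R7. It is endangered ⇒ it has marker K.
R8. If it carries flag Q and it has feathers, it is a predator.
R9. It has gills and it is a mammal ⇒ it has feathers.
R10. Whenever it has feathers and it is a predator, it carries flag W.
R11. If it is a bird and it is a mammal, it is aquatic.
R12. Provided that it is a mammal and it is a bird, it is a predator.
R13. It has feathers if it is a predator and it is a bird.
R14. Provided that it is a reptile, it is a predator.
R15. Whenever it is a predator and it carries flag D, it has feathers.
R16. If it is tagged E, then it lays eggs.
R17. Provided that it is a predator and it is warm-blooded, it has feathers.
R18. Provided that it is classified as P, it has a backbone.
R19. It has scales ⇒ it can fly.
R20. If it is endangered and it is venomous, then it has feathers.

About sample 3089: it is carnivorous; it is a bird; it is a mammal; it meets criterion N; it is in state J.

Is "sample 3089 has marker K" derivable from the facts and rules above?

Yes

By R12 (it is a mammal, it is a bird): it is a predator.
By R13 (it is a predator, it is a bird): it has feathers.
By R1 (it has feathers): it is endangered.
By R7 (it is endangered): it has marker K.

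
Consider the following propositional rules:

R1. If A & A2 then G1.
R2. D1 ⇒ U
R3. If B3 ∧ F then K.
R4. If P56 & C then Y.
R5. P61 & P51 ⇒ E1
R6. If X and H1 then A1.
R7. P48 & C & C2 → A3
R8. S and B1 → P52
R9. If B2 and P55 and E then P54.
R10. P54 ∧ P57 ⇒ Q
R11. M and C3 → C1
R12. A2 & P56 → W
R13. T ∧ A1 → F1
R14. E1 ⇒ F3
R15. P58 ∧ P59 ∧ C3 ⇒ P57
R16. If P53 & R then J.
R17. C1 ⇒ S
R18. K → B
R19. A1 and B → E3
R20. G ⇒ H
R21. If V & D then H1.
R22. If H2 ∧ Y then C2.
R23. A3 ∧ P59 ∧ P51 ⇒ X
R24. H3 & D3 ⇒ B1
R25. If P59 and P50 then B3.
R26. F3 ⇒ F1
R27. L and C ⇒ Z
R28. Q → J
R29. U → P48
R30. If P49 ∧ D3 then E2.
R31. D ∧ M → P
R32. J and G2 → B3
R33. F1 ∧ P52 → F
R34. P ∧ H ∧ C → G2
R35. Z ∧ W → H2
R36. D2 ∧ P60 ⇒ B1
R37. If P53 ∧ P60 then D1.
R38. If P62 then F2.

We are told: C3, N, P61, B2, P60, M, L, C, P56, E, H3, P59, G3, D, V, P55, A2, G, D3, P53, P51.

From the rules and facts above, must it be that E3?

Forward chaining from the given facts derives: Y, E1, P54, C1, W, F3, S, H, H1, B1, F1, Z, P, G2, H2, D1, U, P52, C2, P48, F, A3, X, A1.
The only rule concluding E3 is R19, which needs B; that is never established.

No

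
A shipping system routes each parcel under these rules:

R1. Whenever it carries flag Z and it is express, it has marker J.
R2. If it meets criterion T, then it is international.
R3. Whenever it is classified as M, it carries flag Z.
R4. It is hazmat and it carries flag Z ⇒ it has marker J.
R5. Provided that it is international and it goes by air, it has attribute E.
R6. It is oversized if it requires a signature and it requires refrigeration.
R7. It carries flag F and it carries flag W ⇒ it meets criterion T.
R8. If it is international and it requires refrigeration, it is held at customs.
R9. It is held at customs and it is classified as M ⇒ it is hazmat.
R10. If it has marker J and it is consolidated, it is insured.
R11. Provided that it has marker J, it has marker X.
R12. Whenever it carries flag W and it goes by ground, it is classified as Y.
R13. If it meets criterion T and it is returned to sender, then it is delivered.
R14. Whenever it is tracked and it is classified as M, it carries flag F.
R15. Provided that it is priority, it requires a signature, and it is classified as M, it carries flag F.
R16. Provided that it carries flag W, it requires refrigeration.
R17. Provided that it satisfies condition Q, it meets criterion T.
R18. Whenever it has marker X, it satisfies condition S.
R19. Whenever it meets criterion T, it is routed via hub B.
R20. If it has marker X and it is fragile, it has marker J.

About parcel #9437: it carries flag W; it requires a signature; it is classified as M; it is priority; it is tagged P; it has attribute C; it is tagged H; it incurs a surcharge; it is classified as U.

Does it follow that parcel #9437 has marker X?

By R3 (it is classified as M): it carries flag Z.
By R15 (it is priority, it requires a signature, it is classified as M): it carries flag F.
By R16 (it carries flag W): it requires refrigeration.
By R7 (it carries flag F, it carries flag W): it meets criterion T.
By R2 (it meets criterion T): it is international.
By R8 (it is international, it requires refrigeration): it is held at customs.
By R9 (it is held at customs, it is classified as M): it is hazmat.
By R4 (it is hazmat, it carries flag Z): it has marker J.
By R11 (it has marker J): it has marker X.

Yes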